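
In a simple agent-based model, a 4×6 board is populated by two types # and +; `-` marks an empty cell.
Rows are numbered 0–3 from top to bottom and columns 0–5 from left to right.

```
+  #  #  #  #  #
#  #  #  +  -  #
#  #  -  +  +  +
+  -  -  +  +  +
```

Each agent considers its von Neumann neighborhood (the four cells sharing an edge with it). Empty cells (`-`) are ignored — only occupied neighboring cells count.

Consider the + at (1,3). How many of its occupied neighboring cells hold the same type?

Occupied neighbors of (1,3): (0,3)=#, (2,3)=+, (1,2)=#.
Same type (+): 1 of 3.

1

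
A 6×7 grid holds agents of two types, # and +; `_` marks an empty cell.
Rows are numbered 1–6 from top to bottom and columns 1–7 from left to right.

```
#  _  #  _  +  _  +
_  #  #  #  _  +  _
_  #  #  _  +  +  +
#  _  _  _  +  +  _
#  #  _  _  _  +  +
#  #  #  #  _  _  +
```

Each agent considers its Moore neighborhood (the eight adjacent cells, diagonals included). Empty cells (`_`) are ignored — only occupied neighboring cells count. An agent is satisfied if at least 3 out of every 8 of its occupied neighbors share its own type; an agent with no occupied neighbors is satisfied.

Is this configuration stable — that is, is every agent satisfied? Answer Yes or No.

(1,1)# 1/1 ok
(1,3)# 3/3 ok
(1,5)+ 1/2 ok
(1,7)+ 1/1 ok
(2,2)# 5/5 ok
(2,3)# 5/5 ok
(2,4)# 3/5 ok
(2,6)+ 5/5 ok
(3,2)# 4/4 ok
(3,3)# 4/4 ok
(3,5)+ 4/5 ok
(3,6)+ 5/5 ok
(3,7)+ 3/3 ok
(4,1)# 3/3 ok
(4,5)+ 4/4 ok
(4,6)+ 6/6 ok
(5,1)# 4/4 ok
(5,2)# 5/5 ok
(5,6)+ 4/4 ok
(5,7)+ 3/3 ok
(6,1)# 3/3 ok
(6,2)# 4/4 ok
(6,3)# 3/3 ok
(6,4)# 1/1 ok
(6,7)+ 2/2 ok
All meet the threshold, so the configuration is stable.

Yes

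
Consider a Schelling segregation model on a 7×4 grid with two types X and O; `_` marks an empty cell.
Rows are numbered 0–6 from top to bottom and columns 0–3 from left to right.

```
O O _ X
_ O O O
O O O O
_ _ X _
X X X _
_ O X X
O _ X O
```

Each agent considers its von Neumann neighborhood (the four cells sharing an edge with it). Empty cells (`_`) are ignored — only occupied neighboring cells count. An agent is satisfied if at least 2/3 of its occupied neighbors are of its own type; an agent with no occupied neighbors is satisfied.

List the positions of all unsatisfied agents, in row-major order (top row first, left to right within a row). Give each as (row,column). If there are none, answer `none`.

(0,3), (3,2), (5,1), (5,3), (6,2), (6,3)

Row 0: (0,0)O 1/1 satisfied · (0,1)O 2/2 satisfied · (0,3)X 0/1 not
Row 1: (1,1)O 3/3 satisfied · (1,2)O 3/3 satisfied · (1,3)O 2/3 satisfied
Row 2: (2,0)O 1/1 satisfied · (2,1)O 3/3 satisfied · (2,2)O 3/4 satisfied · (2,3)O 2/2 satisfied
Row 3: (3,2)X 1/2 not
Row 4: (4,0)X 1/1 satisfied · (4,1)X 2/3 satisfied · (4,2)X 3/3 satisfied
Row 5: (5,1)O 0/2 not · (5,2)X 3/4 satisfied · (5,3)X 1/2 not
Row 6: (6,0)O 0/0 satisfied · (6,2)X 1/2 not · (6,3)O 0/2 not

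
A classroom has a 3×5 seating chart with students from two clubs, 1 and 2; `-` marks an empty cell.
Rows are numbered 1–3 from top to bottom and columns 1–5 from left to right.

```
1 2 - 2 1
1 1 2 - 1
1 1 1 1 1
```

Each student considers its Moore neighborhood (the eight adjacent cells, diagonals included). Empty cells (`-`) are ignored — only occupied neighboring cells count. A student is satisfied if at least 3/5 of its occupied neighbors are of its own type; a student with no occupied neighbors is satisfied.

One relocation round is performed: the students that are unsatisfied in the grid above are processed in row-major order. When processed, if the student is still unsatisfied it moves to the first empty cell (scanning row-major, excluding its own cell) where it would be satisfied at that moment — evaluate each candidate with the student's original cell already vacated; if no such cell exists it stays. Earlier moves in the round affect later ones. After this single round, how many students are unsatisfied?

Initially unsatisfied (in order): (1,2), (1,4), (1,5), (2,3).
  (1,2) → (1,3).
  (1,4): no empty cell satisfies it; stays.
  (1,5) → (1,2).
  (2,3): no empty cell satisfies it; stays.
Resulting grid:
1 1 2 2 -
1 1 2 - 1
1 1 1 1 1
Unsatisfied now: (1,3), (2,3).

2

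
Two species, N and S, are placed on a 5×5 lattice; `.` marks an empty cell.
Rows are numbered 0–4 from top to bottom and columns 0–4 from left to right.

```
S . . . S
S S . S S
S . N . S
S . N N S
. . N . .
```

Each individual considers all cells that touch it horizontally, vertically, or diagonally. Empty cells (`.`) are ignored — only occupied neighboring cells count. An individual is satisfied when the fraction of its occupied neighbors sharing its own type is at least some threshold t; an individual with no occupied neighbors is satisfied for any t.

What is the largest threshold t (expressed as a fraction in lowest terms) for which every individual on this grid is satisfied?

1/2

(0,0)S 2/2
(0,4)S 2/2
(1,0)S 3/3
(1,1)S 3/4
(1,3)S 3/4
(1,4)S 3/3
(2,0)S 3/3
(2,2)N 2/4
(2,4)S 3/4
(3,0)S 1/1
(3,2)N 3/3
(3,3)N 3/5
(3,4)S 1/2
(4,2)N 2/2
The smallest same-type fraction is 2/4 at (2,2), which reduces to 1/2. Any threshold above that leaves this individual unsatisfied.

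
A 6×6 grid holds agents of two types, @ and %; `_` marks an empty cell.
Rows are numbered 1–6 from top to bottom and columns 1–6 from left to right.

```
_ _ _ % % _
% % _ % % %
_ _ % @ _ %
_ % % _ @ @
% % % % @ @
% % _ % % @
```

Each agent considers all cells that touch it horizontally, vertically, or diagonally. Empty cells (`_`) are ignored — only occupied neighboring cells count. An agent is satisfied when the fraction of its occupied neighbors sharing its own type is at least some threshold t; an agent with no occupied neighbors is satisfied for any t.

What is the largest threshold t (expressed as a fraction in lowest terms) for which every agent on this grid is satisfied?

Row 1: (1,4)% 3/3 · (1,5)% 4/4
Row 2: (2,1)% 1/1 · (2,2)% 2/2 · (2,4)% 4/5 · (2,5)% 5/6 · (2,6)% 3/3
Row 3: (3,3)% 4/5 · (3,4)@ 1/5 · (3,6)% 2/4
Row 4: (4,2)% 5/5 · (4,3)% 5/6 · (4,5)@ 4/6 · (4,6)@ 3/4
Row 5: (5,1)% 4/4 · (5,2)% 6/6 · (5,3)% 6/6 · (5,4)% 4/6 · (5,5)@ 4/7 · (5,6)@ 4/5
Row 6: (6,1)% 3/3 · (6,2)% 4/4 · (6,4)% 3/4 · (6,5)% 2/5 · (6,6)@ 2/3
The smallest same-type fraction is 1/5 at (3,4), which reduces to 1/5. Any threshold above that leaves this agent unsatisfied.

1/5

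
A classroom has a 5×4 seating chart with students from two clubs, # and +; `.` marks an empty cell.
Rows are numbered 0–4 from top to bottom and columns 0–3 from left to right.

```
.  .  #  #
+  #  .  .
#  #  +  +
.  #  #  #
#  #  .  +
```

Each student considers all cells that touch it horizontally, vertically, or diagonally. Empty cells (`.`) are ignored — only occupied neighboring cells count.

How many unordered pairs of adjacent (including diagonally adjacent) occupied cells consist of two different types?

12

Scan each occupied cell's neighbors to the right and below (and the two forward diagonals) so each pair is counted once.
From row 0: 0 unlike of 2 pairs (running 0/2).
From row 1: 4 unlike of 6 pairs (running 4/8).
From row 2: 6 unlike of 11 pairs (running 10/19).
From row 3: 2 unlike of 7 pairs (running 12/26).
From row 4: 0 unlike of 1 pairs (running 12/27).
Total adjacent occupied pairs: 27; unlike-type pairs: 12.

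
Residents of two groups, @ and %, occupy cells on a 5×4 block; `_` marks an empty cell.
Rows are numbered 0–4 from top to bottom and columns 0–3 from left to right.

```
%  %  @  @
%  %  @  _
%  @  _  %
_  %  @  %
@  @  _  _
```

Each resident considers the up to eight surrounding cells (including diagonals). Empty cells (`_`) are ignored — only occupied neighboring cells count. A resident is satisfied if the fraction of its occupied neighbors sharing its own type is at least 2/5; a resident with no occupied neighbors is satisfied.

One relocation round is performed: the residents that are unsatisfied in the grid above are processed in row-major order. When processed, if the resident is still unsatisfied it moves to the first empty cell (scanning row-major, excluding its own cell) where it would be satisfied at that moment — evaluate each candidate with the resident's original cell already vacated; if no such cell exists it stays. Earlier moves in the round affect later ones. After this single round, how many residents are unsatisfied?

2

Initially unsatisfied (in order): (2,1), (2,3), (3,1).
  (2,1) → (1,3).
  (2,3) → (2,1).
  (3,1): now satisfied by earlier moves; stays.
Resulting grid:
% % @ @
% % @ @
% % _ _
_ % @ %
@ @ _ _
Unsatisfied now: (3,2), (3,3).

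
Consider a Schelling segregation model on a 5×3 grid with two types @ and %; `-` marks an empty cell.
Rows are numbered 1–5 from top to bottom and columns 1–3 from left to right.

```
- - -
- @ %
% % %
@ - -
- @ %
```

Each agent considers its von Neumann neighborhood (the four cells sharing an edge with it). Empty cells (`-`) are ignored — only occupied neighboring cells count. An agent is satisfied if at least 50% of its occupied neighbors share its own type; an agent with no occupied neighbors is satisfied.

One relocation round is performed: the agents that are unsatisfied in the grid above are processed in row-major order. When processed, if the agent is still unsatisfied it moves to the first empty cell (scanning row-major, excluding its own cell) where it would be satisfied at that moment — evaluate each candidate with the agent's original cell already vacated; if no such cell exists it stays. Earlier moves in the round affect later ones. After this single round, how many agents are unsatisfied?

Initially unsatisfied (in order): (2,2), (4,1), (5,2), (5,3).
  (2,2) → (1,1).
  (4,1) → (1,2).
  (5,2) → (1,3).
  (5,3): now satisfied by earlier moves; stays.
Resulting grid:
@ @ @
- - %
% % %
- - -
- - %
All satisfied now.

0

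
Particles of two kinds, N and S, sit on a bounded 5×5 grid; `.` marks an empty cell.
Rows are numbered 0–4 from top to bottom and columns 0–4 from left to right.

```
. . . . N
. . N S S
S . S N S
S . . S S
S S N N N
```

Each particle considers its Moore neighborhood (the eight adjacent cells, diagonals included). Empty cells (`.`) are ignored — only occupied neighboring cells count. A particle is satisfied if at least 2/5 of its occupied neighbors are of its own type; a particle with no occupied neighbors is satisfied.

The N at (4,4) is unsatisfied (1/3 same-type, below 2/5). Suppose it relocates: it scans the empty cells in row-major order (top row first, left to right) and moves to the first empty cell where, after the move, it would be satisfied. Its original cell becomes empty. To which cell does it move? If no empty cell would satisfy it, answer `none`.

(0,0)

Vacating (4,4). Empty cells in order:
  (0,0): 0/0 same-type → satisfied — stop here.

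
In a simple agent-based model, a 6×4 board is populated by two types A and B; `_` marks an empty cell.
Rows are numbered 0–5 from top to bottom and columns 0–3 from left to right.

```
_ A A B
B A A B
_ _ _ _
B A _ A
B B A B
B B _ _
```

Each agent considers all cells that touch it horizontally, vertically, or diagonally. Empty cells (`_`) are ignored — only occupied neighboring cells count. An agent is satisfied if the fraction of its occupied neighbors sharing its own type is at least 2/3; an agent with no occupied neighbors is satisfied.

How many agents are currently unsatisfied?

(0,1)A 3/4 ✓
(0,2)A 3/5 ✗
(0,3)B 1/3 ✗
(1,0)B 0/2 ✗
(1,1)A 3/4 ✓
(1,2)A 3/5 ✗
(1,3)B 1/3 ✗
(3,0)B 2/3 ✓
(3,1)A 1/4 ✗
(3,3)A 1/2 ✗
(4,0)B 4/5 ✓
(4,1)B 4/6 ✓
(4,2)A 2/5 ✗
(4,3)B 0/2 ✗
(5,0)B 3/3 ✓
(5,1)B 3/4 ✓
Unsatisfied: (0,2), (0,3), (1,0), (1,2), (1,3), (3,1), (3,3), (4,2), (4,3) — 9 in total.

9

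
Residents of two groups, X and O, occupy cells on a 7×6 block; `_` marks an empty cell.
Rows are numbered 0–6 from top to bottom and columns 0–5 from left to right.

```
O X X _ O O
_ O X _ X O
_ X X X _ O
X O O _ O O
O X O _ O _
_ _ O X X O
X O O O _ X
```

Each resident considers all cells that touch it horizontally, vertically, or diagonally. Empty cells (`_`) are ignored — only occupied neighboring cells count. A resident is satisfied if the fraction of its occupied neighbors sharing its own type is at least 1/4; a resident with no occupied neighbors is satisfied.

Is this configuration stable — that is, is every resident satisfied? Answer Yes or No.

(0,0)O 1/2 ✓
(0,1)X 2/4 ✓
(0,2)X 2/3 ✓
(0,4)O 2/3 ✓
(0,5)O 2/3 ✓
(1,1)O 1/6 ✗
(1,2)X 5/6 ✓
(1,4)X 1/5 ✗
(1,5)O 3/4 ✓
(2,1)X 3/6 ✓
(2,2)X 3/6 ✓
(2,3)X 3/5 ✓
(2,5)O 3/4 ✓
(3,0)X 2/4 ✓
(3,1)O 3/7 ✓
(3,2)O 2/6 ✓
(3,4)O 3/4 ✓
(3,5)O 3/3 ✓
(4,0)O 1/3 ✓
(4,1)X 1/6 ✗
(4,2)O 3/5 ✓
(4,4)O 3/5 ✓
(5,2)O 4/6 ✓
(5,3)X 1/6 ✗
(5,4)X 2/5 ✓
(5,5)O 1/3 ✓
(6,0)X 0/1 ✗
(6,1)O 2/3 ✓
(6,2)O 3/4 ✓
(6,3)O 2/4 ✓
(6,5)X 1/2 ✓
For instance (1,1) has only 1/6 same-type neighbors, below 1/4.

No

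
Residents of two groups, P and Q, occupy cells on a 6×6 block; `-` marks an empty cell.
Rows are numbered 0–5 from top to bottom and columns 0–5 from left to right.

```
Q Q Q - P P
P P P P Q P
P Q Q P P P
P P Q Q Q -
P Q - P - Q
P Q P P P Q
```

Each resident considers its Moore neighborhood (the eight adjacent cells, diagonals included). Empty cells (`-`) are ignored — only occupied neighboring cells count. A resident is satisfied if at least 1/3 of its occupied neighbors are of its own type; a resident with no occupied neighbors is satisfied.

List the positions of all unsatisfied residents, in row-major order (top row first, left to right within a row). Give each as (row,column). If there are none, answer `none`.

(0,2), (1,4), (2,1), (4,1), (5,1)

Row 0: (0,0)Q 1/3 ✓ · (0,1)Q 2/5 ✓ · (0,2)Q 1/4 ✗ · (0,4)P 3/4 ✓ · (0,5)P 2/3 ✓
Row 1: (1,0)P 2/5 ✓ · (1,1)P 3/8 ✓ · (1,2)P 3/7 ✓ · (1,3)P 4/7 ✓ · (1,4)Q 0/7 ✗ · (1,5)P 4/5 ✓
Row 2: (2,0)P 4/5 ✓ · (2,1)Q 2/8 ✗ · (2,2)Q 3/8 ✓ · (2,3)P 3/8 ✓ · (2,4)P 4/7 ✓ · (2,5)P 2/4 ✓
Row 3: (3,0)P 3/5 ✓ · (3,1)P 3/7 ✓ · (3,2)Q 4/7 ✓ · (3,3)Q 3/6 ✓ · (3,4)Q 2/6 ✓
Row 4: (4,0)P 3/5 ✓ · (4,1)Q 2/7 ✗ · (4,3)P 3/6 ✓ · (4,5)Q 2/3 ✓
Row 5: (5,0)P 1/3 ✓ · (5,1)Q 1/4 ✗ · (5,2)P 2/4 ✓ · (5,3)P 3/3 ✓ · (5,4)P 2/4 ✓ · (5,5)Q 1/2 ✓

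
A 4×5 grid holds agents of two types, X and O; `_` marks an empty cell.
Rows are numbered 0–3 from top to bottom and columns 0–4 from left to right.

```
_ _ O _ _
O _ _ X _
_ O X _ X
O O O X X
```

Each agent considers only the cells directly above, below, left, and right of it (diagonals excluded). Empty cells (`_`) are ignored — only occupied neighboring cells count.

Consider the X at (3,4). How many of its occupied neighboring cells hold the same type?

2

Occupied neighbors of (3,4): (2,4)=X, (3,3)=X.
Same type (X): 2 of 2.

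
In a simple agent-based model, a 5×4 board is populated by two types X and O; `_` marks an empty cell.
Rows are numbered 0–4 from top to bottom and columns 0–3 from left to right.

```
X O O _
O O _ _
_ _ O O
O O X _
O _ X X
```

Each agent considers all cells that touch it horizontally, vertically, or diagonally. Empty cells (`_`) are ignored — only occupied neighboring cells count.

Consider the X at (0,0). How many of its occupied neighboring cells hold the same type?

0

Occupied neighbors of (0,0): (0,1)=O, (1,0)=O, (1,1)=O.
Same type (X): 0 of 3.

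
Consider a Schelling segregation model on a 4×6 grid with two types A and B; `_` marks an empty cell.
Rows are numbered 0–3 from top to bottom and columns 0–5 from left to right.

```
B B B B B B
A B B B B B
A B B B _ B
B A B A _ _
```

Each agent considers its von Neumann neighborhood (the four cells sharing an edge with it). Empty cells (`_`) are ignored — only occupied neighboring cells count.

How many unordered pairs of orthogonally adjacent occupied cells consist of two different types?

9

Scan each occupied cell's neighbors to the right and below so each pair is counted once.
From row 0: 1 unlike of 11 pairs (running 1/11).
From row 1: 1 unlike of 10 pairs (running 2/21).
From row 2: 4 unlike of 7 pairs (running 6/28).
From row 3: 3 unlike of 3 pairs (running 9/31).
Total adjacent occupied pairs: 31; unlike-type pairs: 9.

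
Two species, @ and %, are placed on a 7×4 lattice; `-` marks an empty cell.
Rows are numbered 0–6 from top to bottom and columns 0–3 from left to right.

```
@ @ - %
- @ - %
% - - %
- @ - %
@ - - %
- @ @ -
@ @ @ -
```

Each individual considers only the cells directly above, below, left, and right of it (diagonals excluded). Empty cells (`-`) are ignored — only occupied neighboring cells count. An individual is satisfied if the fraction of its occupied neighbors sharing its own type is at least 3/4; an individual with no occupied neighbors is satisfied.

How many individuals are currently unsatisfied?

0

Row 0: (0,0)@ 1/1 ✓ · (0,1)@ 2/2 ✓ · (0,3)% 1/1 ✓
Row 1: (1,1)@ 1/1 ✓ · (1,3)% 2/2 ✓
Row 2: (2,0)% 0/0 ✓ · (2,3)% 2/2 ✓
Row 3: (3,1)@ 0/0 ✓ · (3,3)% 2/2 ✓
Row 4: (4,0)@ 0/0 ✓ · (4,3)% 1/1 ✓
Row 5: (5,1)@ 2/2 ✓ · (5,2)@ 2/2 ✓
Row 6: (6,0)@ 1/1 ✓ · (6,1)@ 3/3 ✓ · (6,2)@ 2/2 ✓
Every one meets the threshold.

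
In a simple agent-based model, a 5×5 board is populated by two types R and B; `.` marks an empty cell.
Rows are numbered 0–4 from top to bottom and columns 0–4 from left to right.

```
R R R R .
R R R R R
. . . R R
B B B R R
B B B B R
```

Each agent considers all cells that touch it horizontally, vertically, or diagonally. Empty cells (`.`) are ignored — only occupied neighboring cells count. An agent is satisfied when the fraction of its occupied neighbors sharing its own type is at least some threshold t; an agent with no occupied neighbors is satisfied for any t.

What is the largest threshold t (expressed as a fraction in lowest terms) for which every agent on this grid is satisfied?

Row 0: (0,0)R 3/3 · (0,1)R 5/5 · (0,2)R 5/5 · (0,3)R 4/4
Row 1: (1,0)R 3/3 · (1,1)R 5/5 · (1,2)R 6/6 · (1,3)R 6/6 · (1,4)R 4/4
Row 2: (2,3)R 6/7 · (2,4)R 5/5
Row 3: (3,0)B 3/3 · (3,1)B 5/5 · (3,2)B 4/6 · (3,3)R 4/7 · (3,4)R 4/5
Row 4: (4,0)B 3/3 · (4,1)B 5/5 · (4,2)B 4/5 · (4,3)B 2/5 · (4,4)R 2/3
The smallest same-type fraction is 2/5 at (4,3), which reduces to 2/5. Any threshold above that leaves this agent unsatisfied.

2/5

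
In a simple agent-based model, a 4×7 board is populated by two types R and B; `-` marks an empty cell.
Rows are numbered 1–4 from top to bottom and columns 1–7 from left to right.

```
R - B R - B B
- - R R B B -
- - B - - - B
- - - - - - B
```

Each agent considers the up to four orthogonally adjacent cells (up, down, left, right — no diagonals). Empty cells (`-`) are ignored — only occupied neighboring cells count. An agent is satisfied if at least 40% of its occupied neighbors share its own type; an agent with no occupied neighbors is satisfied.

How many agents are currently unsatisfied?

3

Row 1: (1,1)R 0/0 ok · (1,3)B 0/2 unhappy · (1,4)R 1/2 ok · (1,6)B 2/2 ok · (1,7)B 1/1 ok
Row 2: (2,3)R 1/3 unhappy · (2,4)R 2/3 ok · (2,5)B 1/2 ok · (2,6)B 2/2 ok
Row 3: (3,3)B 0/1 unhappy · (3,7)B 1/1 ok
Row 4: (4,7)B 1/1 ok
Unsatisfied: (1,3), (2,3), (3,3) — 3 in total.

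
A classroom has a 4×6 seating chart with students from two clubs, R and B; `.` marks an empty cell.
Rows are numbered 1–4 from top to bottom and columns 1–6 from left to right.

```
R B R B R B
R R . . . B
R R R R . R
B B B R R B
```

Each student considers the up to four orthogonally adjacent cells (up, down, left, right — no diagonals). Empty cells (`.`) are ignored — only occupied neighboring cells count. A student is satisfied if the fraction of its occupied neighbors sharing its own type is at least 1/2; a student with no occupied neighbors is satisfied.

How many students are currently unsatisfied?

(1,1)R 1/2 satisfied
(1,2)B 0/3 not
(1,3)R 0/2 not
(1,4)B 0/2 not
(1,5)R 0/2 not
(1,6)B 1/2 satisfied
(2,1)R 3/3 satisfied
(2,2)R 2/3 satisfied
(2,6)B 1/2 satisfied
(3,1)R 2/3 satisfied
(3,2)R 3/4 satisfied
(3,3)R 2/3 satisfied
(3,4)R 2/2 satisfied
(3,6)R 0/2 not
(4,1)B 1/2 satisfied
(4,2)B 2/3 satisfied
(4,3)B 1/3 not
(4,4)R 2/3 satisfied
(4,5)R 1/2 satisfied
(4,6)B 0/2 not
Unsatisfied: (1,2), (1,3), (1,4), (1,5), (3,6), (4,3), (4,6) — 7 in total.

7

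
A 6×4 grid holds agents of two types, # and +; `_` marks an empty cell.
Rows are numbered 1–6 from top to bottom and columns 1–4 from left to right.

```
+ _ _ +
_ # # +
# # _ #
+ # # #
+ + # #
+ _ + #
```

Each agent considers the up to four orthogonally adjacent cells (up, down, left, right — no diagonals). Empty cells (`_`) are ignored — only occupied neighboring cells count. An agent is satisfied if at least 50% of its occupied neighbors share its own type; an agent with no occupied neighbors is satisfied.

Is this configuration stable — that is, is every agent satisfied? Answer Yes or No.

No

(1,1)+ 0/0 ✓
(1,4)+ 1/1 ✓
(2,2)# 2/2 ✓
(2,3)# 1/2 ✓
(2,4)+ 1/3 ✗
(3,1)# 1/2 ✓
(3,2)# 3/3 ✓
(3,4)# 1/2 ✓
(4,1)+ 1/3 ✗
(4,2)# 2/4 ✓
(4,3)# 3/3 ✓
(4,4)# 3/3 ✓
(5,1)+ 3/3 ✓
(5,2)+ 1/3 ✗
(5,3)# 2/4 ✓
(5,4)# 3/3 ✓
(6,1)+ 1/1 ✓
(6,3)+ 0/2 ✗
(6,4)# 1/2 ✓
For instance (2,4) has only 1/3 same-type neighbors, below 1/2.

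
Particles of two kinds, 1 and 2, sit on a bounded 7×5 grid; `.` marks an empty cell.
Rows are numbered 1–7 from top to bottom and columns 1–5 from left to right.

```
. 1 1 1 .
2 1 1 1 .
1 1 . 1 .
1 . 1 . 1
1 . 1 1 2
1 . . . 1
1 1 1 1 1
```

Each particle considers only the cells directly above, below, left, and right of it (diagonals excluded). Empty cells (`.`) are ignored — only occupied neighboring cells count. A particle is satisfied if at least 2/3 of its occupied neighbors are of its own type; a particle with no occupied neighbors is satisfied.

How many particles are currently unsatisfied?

5

Row 1: (1,2)1 2/2 ok · (1,3)1 3/3 ok · (1,4)1 2/2 ok
Row 2: (2,1)2 0/2 unhappy · (2,2)1 3/4 ok · (2,3)1 3/3 ok · (2,4)1 3/3 ok
Row 3: (3,1)1 2/3 ok · (3,2)1 2/2 ok · (3,4)1 1/1 ok
Row 4: (4,1)1 2/2 ok · (4,3)1 1/1 ok · (4,5)1 0/1 unhappy
Row 5: (5,1)1 2/2 ok · (5,3)1 2/2 ok · (5,4)1 1/2 unhappy · (5,5)2 0/3 unhappy
Row 6: (6,1)1 2/2 ok · (6,5)1 1/2 unhappy
Row 7: (7,1)1 2/2 ok · (7,2)1 2/2 ok · (7,3)1 2/2 ok · (7,4)1 2/2 ok · (7,5)1 2/2 ok
Unsatisfied: (2,1), (4,5), (5,4), (5,5), (6,5) — 5 in total.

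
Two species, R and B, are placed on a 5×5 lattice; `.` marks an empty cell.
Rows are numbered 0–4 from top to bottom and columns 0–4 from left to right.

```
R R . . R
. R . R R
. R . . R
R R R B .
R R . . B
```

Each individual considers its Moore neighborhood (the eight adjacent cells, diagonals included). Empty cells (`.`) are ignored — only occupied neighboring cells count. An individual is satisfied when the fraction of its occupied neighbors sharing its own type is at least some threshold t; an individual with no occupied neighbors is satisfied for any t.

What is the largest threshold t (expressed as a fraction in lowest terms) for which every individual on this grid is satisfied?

1/3

(0,0)R 2/2
(0,1)R 2/2
(0,4)R 2/2
(1,1)R 3/3
(1,3)R 3/3
(1,4)R 3/3
(2,1)R 4/4
(2,4)R 2/3
(3,0)R 4/4
(3,1)R 5/5
(3,2)R 3/4
(3,3)B 1/3
(4,0)R 3/3
(4,1)R 4/4
(4,4)B 1/1
The smallest same-type fraction is 1/3 at (3,3), which reduces to 1/3. Any threshold above that leaves this individual unsatisfied.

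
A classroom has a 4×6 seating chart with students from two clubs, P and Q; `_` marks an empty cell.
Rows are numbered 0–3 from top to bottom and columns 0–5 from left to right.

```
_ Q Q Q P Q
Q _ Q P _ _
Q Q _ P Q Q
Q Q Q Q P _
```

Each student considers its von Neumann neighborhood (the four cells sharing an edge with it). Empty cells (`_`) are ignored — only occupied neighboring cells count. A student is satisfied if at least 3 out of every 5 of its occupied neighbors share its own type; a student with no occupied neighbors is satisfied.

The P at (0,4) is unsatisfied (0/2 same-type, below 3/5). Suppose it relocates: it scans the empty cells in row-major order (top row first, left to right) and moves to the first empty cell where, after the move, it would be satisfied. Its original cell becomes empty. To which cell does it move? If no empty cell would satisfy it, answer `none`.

none

Vacating (0,4). Empty cells in order:
  (0,0): 0/2 same-type → still unsatisfied.
  (1,1): 0/4 same-type → still unsatisfied.
  (1,4): 1/2 same-type → still unsatisfied.
  (1,5): 0/2 same-type → still unsatisfied.
  (2,2): 1/4 same-type → still unsatisfied.
  (3,5): 1/2 same-type → still unsatisfied.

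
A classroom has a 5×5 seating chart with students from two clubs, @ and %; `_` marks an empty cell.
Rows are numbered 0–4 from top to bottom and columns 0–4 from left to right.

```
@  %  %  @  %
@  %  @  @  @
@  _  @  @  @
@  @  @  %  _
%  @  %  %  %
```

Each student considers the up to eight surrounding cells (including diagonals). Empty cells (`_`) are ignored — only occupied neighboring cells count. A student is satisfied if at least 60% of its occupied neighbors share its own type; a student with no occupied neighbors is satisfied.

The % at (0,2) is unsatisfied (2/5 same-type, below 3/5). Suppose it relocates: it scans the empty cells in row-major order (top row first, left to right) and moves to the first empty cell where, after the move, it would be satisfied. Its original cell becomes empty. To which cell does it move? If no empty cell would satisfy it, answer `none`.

Vacating (0,2). Empty cells in order:
  (2,1): 1/8 same-type → still unsatisfied.
  (3,4): 3/5 same-type → satisfied — stop here.

(3,4)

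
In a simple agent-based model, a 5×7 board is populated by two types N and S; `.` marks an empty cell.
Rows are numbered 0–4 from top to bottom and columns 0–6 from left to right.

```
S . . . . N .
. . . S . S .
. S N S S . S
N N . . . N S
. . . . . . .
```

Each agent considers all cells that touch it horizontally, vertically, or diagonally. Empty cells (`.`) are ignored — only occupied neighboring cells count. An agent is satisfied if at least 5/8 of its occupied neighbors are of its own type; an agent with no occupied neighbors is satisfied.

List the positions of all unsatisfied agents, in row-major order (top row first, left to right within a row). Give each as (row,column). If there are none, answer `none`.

(0,0)S 0/0 ✓
(0,5)N 0/1 ✗
(1,3)S 2/3 ✓
(1,5)S 2/3 ✓
(2,1)S 0/3 ✗
(2,2)N 1/4 ✗
(2,3)S 2/3 ✓
(2,4)S 3/4 ✓
(2,6)S 2/3 ✓
(3,0)N 1/2 ✗
(3,1)N 2/3 ✓
(3,5)N 0/3 ✗
(3,6)S 1/2 ✗

(0,5), (2,1), (2,2), (3,0), (3,5), (3,6)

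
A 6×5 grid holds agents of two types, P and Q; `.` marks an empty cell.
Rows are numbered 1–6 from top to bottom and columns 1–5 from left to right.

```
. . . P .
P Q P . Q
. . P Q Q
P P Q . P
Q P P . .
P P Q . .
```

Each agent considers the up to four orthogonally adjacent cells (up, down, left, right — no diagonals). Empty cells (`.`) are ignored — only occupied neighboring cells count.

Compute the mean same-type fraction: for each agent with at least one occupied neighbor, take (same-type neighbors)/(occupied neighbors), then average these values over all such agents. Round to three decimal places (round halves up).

(1,4)P — no occupied neighbors
(2,1)P 0/1
(2,2)Q 0/2
(2,3)P 1/2
(2,5)Q 1/1
(3,3)P 1/3
(3,4)Q 1/2
(3,5)Q 2/3
(4,1)P 1/2
(4,2)P 2/3
(4,3)Q 0/3
(4,5)P 0/1
(5,1)Q 0/3
(5,2)P 3/4
(5,3)P 1/3
(6,1)P 1/2
(6,2)P 2/3
(6,3)Q 0/2
Sum over 17 agents: 0/1 + 0/2 + 1/2 + 1/1 + 1/3 + 1/2 + 2/3 + 1/2 + 2/3 + 0/3 + 0/1 + 0/3 + 3/4 + 1/3 + 1/2 + 2/3 + 0/2 = 77/12; mean = 77/12 ÷ 17 = 77/204 = 0.377450… → 0.377.

0.377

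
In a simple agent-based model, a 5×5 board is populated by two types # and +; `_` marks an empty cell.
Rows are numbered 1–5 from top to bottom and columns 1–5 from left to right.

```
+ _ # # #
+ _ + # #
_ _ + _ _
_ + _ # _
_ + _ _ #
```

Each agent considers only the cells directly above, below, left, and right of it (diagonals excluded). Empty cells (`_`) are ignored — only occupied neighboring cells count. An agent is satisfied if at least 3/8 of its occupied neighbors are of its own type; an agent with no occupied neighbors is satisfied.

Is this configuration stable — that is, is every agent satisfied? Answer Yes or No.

Row 1: (1,1)+ 1/1 ok · (1,3)# 1/2 ok · (1,4)# 3/3 ok · (1,5)# 2/2 ok
Row 2: (2,1)+ 1/1 ok · (2,3)+ 1/3 unhappy · (2,4)# 2/3 ok · (2,5)# 2/2 ok
Row 3: (3,3)+ 1/1 ok
Row 4: (4,2)+ 1/1 ok · (4,4)# 0/0 ok
Row 5: (5,2)+ 1/1 ok · (5,5)# 0/0 ok
For instance (2,3) has only 1/3 same-type neighbors, below 3/8.

No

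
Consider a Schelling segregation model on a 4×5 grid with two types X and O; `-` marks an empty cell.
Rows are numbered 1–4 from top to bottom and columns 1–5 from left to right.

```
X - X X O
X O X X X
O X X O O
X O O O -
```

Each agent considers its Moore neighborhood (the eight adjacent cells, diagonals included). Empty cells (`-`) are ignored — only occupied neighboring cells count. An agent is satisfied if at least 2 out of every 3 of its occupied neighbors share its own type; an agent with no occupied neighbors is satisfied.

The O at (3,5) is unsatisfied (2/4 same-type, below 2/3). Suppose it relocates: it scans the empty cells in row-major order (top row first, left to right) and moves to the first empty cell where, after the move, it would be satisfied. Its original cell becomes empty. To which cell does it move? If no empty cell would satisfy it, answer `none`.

(4,5)

Vacating (3,5). Empty cells in order:
  (1,2): 1/5 same-type → still unsatisfied.
  (4,5): 2/2 same-type → satisfied — stop here.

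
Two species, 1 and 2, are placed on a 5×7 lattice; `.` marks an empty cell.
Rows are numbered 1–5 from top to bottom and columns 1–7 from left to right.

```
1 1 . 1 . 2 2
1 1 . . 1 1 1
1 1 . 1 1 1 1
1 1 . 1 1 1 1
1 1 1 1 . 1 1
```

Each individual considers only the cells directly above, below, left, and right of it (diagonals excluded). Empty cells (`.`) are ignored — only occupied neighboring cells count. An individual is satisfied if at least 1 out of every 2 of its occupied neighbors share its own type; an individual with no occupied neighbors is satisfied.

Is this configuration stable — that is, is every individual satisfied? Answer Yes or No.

Row 1: (1,1)1 2/2 satisfied · (1,2)1 2/2 satisfied · (1,4)1 0/0 satisfied · (1,6)2 1/2 satisfied · (1,7)2 1/2 satisfied
Row 2: (2,1)1 3/3 satisfied · (2,2)1 3/3 satisfied · (2,5)1 2/2 satisfied · (2,6)1 3/4 satisfied · (2,7)1 2/3 satisfied
Row 3: (3,1)1 3/3 satisfied · (3,2)1 3/3 satisfied · (3,4)1 2/2 satisfied · (3,5)1 4/4 satisfied · (3,6)1 4/4 satisfied · (3,7)1 3/3 satisfied
Row 4: (4,1)1 3/3 satisfied · (4,2)1 3/3 satisfied · (4,4)1 3/3 satisfied · (4,5)1 3/3 satisfied · (4,6)1 4/4 satisfied · (4,7)1 3/3 satisfied
Row 5: (5,1)1 2/2 satisfied · (5,2)1 3/3 satisfied · (5,3)1 2/2 satisfied · (5,4)1 2/2 satisfied · (5,6)1 2/2 satisfied · (5,7)1 2/2 satisfied
All meet the threshold, so the configuration is stable.

Yes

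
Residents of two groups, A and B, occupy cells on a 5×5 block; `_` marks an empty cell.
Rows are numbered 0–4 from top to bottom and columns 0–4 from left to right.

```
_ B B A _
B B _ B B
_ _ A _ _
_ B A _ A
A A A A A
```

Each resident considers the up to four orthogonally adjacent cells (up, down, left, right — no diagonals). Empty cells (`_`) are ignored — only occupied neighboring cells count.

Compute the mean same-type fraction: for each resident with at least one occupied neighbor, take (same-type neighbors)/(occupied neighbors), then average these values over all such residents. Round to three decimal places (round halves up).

0.771

(0,1)B 2/2
(0,2)B 1/2
(0,3)A 0/2
(1,0)B 1/1
(1,1)B 2/2
(1,3)B 1/2
(1,4)B 1/1
(2,2)A 1/1
(3,1)B 0/2
(3,2)A 2/3
(3,4)A 1/1
(4,0)A 1/1
(4,1)A 2/3
(4,2)A 3/3
(4,3)A 2/2
(4,4)A 2/2
Sum over 16 residents: 2/2 + 1/2 + 0/2 + 1/1 + 2/2 + 1/2 + 1/1 + 1/1 + 0/2 + 2/3 + 1/1 + 1/1 + 2/3 + 3/3 + 2/2 + 2/2 = 37/3; mean = 37/3 ÷ 16 = 37/48 = 0.770833… → 0.771.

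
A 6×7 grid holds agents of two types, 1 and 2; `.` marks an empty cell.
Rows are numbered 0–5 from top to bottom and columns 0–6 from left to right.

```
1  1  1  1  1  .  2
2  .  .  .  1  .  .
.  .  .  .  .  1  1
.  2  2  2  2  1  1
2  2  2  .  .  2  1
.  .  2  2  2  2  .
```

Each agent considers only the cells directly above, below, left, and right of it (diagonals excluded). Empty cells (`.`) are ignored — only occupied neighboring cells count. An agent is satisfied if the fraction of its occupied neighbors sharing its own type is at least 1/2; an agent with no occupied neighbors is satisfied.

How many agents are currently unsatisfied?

2

(0,0)1 1/2 ✓
(0,1)1 2/2 ✓
(0,2)1 2/2 ✓
(0,3)1 2/2 ✓
(0,4)1 2/2 ✓
(0,6)2 0/0 ✓
(1,0)2 0/1 ✗
(1,4)1 1/1 ✓
(2,5)1 2/2 ✓
(2,6)1 2/2 ✓
(3,1)2 2/2 ✓
(3,2)2 3/3 ✓
(3,3)2 2/2 ✓
(3,4)2 1/2 ✓
(3,5)1 2/4 ✓
(3,6)1 3/3 ✓
(4,0)2 1/1 ✓
(4,1)2 3/3 ✓
(4,2)2 3/3 ✓
(4,5)2 1/3 ✗
(4,6)1 1/2 ✓
(5,2)2 2/2 ✓
(5,3)2 2/2 ✓
(5,4)2 2/2 ✓
(5,5)2 2/2 ✓
Unsatisfied: (1,0), (4,5) — 2 in total.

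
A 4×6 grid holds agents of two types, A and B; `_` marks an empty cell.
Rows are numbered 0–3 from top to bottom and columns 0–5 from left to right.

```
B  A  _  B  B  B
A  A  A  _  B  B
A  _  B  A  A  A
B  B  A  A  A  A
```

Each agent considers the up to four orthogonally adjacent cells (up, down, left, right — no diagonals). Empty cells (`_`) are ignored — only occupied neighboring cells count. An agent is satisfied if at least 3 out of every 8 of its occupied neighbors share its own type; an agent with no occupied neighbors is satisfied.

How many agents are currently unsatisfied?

3

Row 0: (0,0)B 0/2 not · (0,1)A 1/2 satisfied · (0,3)B 1/1 satisfied · (0,4)B 3/3 satisfied · (0,5)B 2/2 satisfied
Row 1: (1,0)A 2/3 satisfied · (1,1)A 3/3 satisfied · (1,2)A 1/2 satisfied · (1,4)B 2/3 satisfied · (1,5)B 2/3 satisfied
Row 2: (2,0)A 1/2 satisfied · (2,2)B 0/3 not · (2,3)A 2/3 satisfied · (2,4)A 3/4 satisfied · (2,5)A 2/3 satisfied
Row 3: (3,0)B 1/2 satisfied · (3,1)B 1/2 satisfied · (3,2)A 1/3 not · (3,3)A 3/3 satisfied · (3,4)A 3/3 satisfied · (3,5)A 2/2 satisfied
Unsatisfied: (0,0), (2,2), (3,2) — 3 in total.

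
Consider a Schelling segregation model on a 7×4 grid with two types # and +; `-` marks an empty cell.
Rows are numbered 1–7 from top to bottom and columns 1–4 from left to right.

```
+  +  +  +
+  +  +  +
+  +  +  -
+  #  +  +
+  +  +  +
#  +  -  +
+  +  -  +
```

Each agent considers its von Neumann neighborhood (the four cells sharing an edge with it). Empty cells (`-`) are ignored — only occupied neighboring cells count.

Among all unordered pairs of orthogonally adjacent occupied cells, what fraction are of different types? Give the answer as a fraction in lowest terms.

Scan each occupied cell's neighbors to the right and below so each pair is counted once.
From row 1: 0 unlike of 7 pairs (running 0/7).
From row 2: 0 unlike of 6 pairs (running 0/13).
From row 3: 1 unlike of 5 pairs (running 1/18).
From row 4: 3 unlike of 7 pairs (running 4/25).
From row 5: 1 unlike of 6 pairs (running 5/31).
From row 6: 2 unlike of 4 pairs (running 7/35).
From row 7: 0 unlike of 1 pairs (running 7/36).
Total adjacent occupied pairs: 36; unlike-type pairs: 7.
7/36 is already in lowest terms.

7/36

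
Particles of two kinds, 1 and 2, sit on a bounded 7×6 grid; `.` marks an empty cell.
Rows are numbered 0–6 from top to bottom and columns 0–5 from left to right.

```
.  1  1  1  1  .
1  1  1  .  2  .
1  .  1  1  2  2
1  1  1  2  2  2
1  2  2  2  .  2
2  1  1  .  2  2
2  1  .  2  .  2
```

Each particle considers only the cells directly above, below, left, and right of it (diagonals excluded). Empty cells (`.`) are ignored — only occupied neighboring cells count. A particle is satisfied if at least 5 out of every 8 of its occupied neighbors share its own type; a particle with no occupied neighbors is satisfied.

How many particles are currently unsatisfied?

(0,1)1 2/2 satisfied
(0,2)1 3/3 satisfied
(0,3)1 2/2 satisfied
(0,4)1 1/2 not
(1,0)1 2/2 satisfied
(1,1)1 3/3 satisfied
(1,2)1 3/3 satisfied
(1,4)2 1/2 not
(2,0)1 2/2 satisfied
(2,2)1 3/3 satisfied
(2,3)1 1/3 not
(2,4)2 3/4 satisfied
(2,5)2 2/2 satisfied
(3,0)1 3/3 satisfied
(3,1)1 2/3 satisfied
(3,2)1 2/4 not
(3,3)2 2/4 not
(3,4)2 3/3 satisfied
(3,5)2 3/3 satisfied
(4,0)1 1/3 not
(4,1)2 1/4 not
(4,2)2 2/4 not
(4,3)2 2/2 satisfied
(4,5)2 2/2 satisfied
(5,0)2 1/3 not
(5,1)1 2/4 not
(5,2)1 1/2 not
(5,4)2 1/1 satisfied
(5,5)2 3/3 satisfied
(6,0)2 1/2 not
(6,1)1 1/2 not
(6,3)2 0/0 satisfied
(6,5)2 1/1 satisfied
Unsatisfied: (0,4), (1,4), (2,3), (3,2), (3,3), (4,0), (4,1), (4,2), (5,0), (5,1), (5,2), (6,0), (6,1) — 13 in total.

13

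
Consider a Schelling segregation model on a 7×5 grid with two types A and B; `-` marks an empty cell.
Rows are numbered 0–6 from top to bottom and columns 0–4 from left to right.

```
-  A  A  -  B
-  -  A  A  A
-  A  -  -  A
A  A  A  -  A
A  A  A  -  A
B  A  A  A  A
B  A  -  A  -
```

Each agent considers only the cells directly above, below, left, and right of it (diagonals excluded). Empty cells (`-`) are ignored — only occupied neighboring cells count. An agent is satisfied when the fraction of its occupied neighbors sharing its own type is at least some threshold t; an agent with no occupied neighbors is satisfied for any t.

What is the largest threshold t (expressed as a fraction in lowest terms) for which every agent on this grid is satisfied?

0/1

Row 0: (0,1)A 1/1 · (0,2)A 2/2 · (0,4)B 0/1
Row 1: (1,2)A 2/2 · (1,3)A 2/2 · (1,4)A 2/3
Row 2: (2,1)A 1/1 · (2,4)A 2/2
Row 3: (3,0)A 2/2 · (3,1)A 4/4 · (3,2)A 2/2 · (3,4)A 2/2
Row 4: (4,0)A 2/3 · (4,1)A 4/4 · (4,2)A 3/3 · (4,4)A 2/2
Row 5: (5,0)B 1/3 · (5,1)A 3/4 · (5,2)A 3/3 · (5,3)A 3/3 · (5,4)A 2/2
Row 6: (6,0)B 1/2 · (6,1)A 1/2 · (6,3)A 1/1
The smallest same-type fraction is 0/1 at (0,4), which reduces to 0/1. Any threshold above that leaves this agent unsatisfied.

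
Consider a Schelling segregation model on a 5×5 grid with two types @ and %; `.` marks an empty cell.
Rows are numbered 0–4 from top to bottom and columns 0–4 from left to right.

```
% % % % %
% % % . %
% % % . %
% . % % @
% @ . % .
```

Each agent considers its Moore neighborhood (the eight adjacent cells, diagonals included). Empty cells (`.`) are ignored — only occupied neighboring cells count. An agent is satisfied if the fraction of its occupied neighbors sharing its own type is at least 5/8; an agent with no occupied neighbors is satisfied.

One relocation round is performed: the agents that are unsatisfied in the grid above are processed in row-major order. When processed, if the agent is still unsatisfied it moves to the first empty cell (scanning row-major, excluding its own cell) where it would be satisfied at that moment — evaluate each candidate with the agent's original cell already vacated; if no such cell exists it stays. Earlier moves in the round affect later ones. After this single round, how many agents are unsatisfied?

2

Initially unsatisfied (in order): (3,4), (4,0), (4,1).
  (3,4): no empty cell satisfies it; stays.
  (4,0) → (1,3).
  (4,1): no empty cell satisfies it; stays.
Resulting grid:
% % % % %
% % % % %
% % % . %
% . % % @
. @ . % .
Unsatisfied now: (3,4), (4,1).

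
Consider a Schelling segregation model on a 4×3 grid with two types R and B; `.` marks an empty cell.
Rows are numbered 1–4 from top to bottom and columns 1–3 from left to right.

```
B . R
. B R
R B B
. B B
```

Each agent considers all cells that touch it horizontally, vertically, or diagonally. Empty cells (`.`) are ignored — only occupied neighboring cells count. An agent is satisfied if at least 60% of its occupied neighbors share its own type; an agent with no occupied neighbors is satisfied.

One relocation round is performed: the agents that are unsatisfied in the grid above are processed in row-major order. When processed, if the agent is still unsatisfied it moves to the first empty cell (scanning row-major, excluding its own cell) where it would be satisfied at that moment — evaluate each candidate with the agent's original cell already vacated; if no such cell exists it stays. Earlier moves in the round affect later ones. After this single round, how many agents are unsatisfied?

Initially unsatisfied (in order): (1,3), (2,2), (2,3), (3,1).
  (1,3): no empty cell satisfies it; stays.
  (2,2) → (2,1).
  (2,3): no empty cell satisfies it; stays.
  (3,1): no empty cell satisfies it; stays.
Resulting grid:
B . R
B . R
R B B
. B B
Unsatisfied now: (2,3), (3,1).

2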